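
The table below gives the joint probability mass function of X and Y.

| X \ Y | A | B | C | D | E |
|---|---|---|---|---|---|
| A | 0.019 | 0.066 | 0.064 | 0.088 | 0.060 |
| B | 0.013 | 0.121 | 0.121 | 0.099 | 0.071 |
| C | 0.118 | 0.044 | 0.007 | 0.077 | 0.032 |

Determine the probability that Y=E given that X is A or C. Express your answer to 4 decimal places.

P(X=A) = 0.019 + 0.066 + 0.064 + 0.088 + 0.060 = 0.297.
P(X=C) = 0.118 + 0.044 + 0.007 + 0.077 + 0.032 = 0.278.
P(X ∈ {A, C}) = 0.297 + 0.278 = 0.575; P(Y=E, X ∈ {A, C}) = 0.060 + 0.032 = 0.092.
P(Y=E | X ∈ {A, C}) = 0.092/0.575 = 0.1600.

0.1600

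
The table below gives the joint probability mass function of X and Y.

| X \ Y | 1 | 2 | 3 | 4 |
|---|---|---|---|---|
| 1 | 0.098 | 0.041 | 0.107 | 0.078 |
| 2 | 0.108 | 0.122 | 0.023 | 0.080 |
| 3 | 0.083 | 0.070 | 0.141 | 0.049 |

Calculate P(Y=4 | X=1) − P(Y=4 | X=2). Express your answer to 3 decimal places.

0.001

P(X=1) = 0.098 + 0.041 + 0.107 + 0.078 = 0.324; P(Y=4 | X=1) = 0.078/0.324 = 0.2407.
P(X=2) = 0.108 + 0.122 + 0.023 + 0.080 = 0.333; P(Y=4 | X=2) = 0.080/0.333 = 0.2402.
Difference = 0.001.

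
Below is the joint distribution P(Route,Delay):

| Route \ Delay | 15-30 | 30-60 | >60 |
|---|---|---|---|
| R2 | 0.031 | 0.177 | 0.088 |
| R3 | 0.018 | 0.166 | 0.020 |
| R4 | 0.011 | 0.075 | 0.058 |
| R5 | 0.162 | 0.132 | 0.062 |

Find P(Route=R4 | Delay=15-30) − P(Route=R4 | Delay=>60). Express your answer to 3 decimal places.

-0.205

P(Delay=15-30) = 0.031 + 0.018 + 0.011 + 0.162 = 0.222; P(Route=R4 | Delay=15-30) = 0.011/0.222 = 0.0495.
P(Delay=>60) = 0.088 + 0.020 + 0.058 + 0.062 = 0.228; P(Route=R4 | Delay=>60) = 0.058/0.228 = 0.2544.
Difference = -0.205.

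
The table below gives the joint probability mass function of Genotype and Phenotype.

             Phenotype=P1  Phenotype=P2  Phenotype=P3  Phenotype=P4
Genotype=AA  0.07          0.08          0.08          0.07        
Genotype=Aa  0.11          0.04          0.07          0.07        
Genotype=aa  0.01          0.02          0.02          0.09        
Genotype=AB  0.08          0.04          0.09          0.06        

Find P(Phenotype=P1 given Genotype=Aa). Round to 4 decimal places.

0.3793

P(Genotype=Aa) = 0.11 + 0.04 + 0.07 + 0.07 = 0.29.
P(Phenotype=P1 | Genotype=Aa) = 0.11/0.29 = 0.3793.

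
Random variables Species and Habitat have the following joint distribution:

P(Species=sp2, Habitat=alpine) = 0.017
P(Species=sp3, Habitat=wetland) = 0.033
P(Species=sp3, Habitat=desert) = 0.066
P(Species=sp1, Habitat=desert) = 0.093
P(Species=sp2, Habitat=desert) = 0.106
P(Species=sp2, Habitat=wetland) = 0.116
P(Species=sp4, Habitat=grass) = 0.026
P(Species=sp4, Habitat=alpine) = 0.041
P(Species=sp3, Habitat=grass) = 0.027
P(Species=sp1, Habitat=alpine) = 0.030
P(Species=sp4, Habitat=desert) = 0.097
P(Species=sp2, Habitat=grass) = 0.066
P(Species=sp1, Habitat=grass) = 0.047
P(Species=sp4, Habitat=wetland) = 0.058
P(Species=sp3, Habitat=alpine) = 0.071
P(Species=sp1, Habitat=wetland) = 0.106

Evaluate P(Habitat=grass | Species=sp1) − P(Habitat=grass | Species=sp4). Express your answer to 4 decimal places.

0.0532

P(Species=sp1) = 0.047 + 0.106 + 0.093 + 0.030 = 0.276; P(Habitat=grass | Species=sp1) = 0.047/0.276 = 0.17029.
P(Species=sp4) = 0.026 + 0.058 + 0.097 + 0.041 = 0.222; P(Habitat=grass | Species=sp4) = 0.026/0.222 = 0.11712.
Difference = 0.0532.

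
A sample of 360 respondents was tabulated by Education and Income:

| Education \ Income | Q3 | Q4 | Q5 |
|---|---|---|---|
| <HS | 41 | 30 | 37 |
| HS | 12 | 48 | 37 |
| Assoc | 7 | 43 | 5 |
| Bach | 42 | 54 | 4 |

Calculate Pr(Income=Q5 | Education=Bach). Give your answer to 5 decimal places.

Total with Education=Bach: 42 + 54 + 4 = 100.
P(Income=Q5 | Education=Bach) = 4/100 = 0.04000.

0.04000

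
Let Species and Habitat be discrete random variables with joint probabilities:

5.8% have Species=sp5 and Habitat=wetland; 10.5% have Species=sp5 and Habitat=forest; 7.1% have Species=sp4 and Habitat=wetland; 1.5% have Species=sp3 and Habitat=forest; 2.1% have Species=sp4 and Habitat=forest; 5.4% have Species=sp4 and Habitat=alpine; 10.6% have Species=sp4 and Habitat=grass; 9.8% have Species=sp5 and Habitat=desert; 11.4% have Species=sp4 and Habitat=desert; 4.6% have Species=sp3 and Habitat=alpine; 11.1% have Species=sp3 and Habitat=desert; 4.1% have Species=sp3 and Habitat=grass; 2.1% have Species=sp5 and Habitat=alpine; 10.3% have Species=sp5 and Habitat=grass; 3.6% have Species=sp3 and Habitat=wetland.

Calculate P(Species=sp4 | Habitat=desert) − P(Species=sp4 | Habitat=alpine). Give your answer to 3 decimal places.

P(Habitat=desert) = 0.111 + 0.114 + 0.098 = 0.323; P(Species=sp4 | Habitat=desert) = 0.114/0.323 = 0.3529.
P(Habitat=alpine) = 0.046 + 0.054 + 0.021 = 0.121; P(Species=sp4 | Habitat=alpine) = 0.054/0.121 = 0.4463.
Difference = -0.093.

-0.093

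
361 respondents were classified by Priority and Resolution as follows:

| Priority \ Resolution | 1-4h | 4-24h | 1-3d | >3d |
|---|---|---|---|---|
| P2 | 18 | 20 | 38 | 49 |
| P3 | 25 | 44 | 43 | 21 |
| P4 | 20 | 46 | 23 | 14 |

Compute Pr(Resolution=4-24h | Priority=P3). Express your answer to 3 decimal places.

Total with Priority=P3: 25 + 44 + 43 + 21 = 133.
P(Resolution=4-24h | Priority=P3) = 44/133 = 0.331.

0.331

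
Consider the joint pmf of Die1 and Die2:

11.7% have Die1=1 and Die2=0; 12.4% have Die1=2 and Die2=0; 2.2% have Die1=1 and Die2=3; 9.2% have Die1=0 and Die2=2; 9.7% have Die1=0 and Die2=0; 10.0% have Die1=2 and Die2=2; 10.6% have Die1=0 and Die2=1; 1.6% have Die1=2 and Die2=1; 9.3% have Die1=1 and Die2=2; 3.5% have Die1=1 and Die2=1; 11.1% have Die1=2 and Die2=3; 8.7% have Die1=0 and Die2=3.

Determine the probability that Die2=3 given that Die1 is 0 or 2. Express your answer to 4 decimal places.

P(Die1=0) = 0.097 + 0.106 + 0.092 + 0.087 = 0.382.
P(Die1=2) = 0.124 + 0.016 + 0.100 + 0.111 = 0.351.
P(Die1 ∈ {0, 2}) = 0.382 + 0.351 = 0.733; P(Die2=3, Die1 ∈ {0, 2}) = 0.087 + 0.111 = 0.198.
P(Die2=3 | Die1 ∈ {0, 2}) = 0.198/0.733 = 0.2701.

0.2701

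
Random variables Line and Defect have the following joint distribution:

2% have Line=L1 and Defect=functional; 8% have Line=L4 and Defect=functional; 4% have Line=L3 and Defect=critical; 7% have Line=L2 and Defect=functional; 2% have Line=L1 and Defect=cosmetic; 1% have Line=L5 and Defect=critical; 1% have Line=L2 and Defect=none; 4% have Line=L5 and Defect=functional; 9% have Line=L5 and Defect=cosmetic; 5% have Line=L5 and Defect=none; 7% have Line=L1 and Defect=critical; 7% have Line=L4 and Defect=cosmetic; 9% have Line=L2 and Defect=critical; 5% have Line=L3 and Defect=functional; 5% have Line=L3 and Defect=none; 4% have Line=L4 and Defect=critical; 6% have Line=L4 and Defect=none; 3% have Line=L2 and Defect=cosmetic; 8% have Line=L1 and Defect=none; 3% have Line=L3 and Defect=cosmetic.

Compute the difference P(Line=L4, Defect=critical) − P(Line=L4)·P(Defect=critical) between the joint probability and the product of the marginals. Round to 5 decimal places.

-0.02250

P(Line=L4) = 0.06 + 0.07 + 0.08 + 0.04 = 0.25.
P(Defect=critical) = 0.07 + 0.09 + 0.04 + 0.04 + 0.01 = 0.25.
P(Line=L4, Defect=critical) − P(Line=L4)P(Defect=critical) = 0.04 − 0.25×0.25 = -0.02250.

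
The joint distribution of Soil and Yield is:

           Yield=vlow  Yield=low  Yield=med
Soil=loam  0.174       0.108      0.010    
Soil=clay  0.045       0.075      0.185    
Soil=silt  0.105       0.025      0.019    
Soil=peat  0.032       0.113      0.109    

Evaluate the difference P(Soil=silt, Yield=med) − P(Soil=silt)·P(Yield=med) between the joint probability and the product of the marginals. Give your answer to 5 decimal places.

-0.02913

P(Soil=silt) = 0.105 + 0.025 + 0.019 = 0.149.
P(Yield=med) = 0.010 + 0.185 + 0.019 + 0.109 = 0.323.
P(Soil=silt, Yield=med) − P(Soil=silt)P(Yield=med) = 0.019 − 0.149×0.323 = -0.02913.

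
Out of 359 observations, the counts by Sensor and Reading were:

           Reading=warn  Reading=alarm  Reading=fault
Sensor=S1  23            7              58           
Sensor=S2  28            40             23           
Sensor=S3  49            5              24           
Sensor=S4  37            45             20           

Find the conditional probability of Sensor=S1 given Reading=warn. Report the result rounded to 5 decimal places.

0.16788

Total with Reading=warn: 23 + 28 + 49 + 37 = 137.
P(Sensor=S1 | Reading=warn) = 23/137 = 0.16788.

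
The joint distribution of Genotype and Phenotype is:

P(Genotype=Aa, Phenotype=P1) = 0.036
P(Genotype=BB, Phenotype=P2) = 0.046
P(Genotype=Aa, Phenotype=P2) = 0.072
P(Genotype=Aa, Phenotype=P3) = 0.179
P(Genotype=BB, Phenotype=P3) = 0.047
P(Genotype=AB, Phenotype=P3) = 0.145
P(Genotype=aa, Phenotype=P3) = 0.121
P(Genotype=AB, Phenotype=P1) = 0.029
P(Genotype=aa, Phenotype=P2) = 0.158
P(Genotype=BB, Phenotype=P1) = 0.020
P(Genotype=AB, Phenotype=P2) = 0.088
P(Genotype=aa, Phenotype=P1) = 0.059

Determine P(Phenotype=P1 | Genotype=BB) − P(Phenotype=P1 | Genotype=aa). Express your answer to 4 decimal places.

0.0024

P(Genotype=BB) = 0.020 + 0.046 + 0.047 = 0.113; P(Phenotype=P1 | Genotype=BB) = 0.020/0.113 = 0.17699.
P(Genotype=aa) = 0.059 + 0.158 + 0.121 = 0.338; P(Phenotype=P1 | Genotype=aa) = 0.059/0.338 = 0.17456.
Difference = 0.0024.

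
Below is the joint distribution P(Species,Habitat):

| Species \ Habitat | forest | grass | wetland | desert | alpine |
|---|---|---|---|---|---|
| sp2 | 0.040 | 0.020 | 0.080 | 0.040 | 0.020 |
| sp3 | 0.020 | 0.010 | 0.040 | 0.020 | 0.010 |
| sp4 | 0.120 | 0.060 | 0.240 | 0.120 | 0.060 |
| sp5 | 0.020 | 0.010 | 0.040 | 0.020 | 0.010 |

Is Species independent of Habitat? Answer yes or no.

Every cell satisfies P(Species,Habitat) = P(Species)·P(Habitat). For instance P(Species=sp5) = 0.100, P(Habitat=alpine) = 0.100, and 0.100×0.100 = 0.010 matches the joint entry. So Species and Habitat are independent.

yes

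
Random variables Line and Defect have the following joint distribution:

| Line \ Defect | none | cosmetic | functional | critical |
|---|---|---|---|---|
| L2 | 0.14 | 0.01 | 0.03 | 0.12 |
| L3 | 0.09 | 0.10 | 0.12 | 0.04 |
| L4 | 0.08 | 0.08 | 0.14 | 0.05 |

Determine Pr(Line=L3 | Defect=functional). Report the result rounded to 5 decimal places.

P(Defect=functional) = 0.03 + 0.12 + 0.14 = 0.29.
P(Line=L3 | Defect=functional) = 0.12/0.29 = 0.41379.

0.41379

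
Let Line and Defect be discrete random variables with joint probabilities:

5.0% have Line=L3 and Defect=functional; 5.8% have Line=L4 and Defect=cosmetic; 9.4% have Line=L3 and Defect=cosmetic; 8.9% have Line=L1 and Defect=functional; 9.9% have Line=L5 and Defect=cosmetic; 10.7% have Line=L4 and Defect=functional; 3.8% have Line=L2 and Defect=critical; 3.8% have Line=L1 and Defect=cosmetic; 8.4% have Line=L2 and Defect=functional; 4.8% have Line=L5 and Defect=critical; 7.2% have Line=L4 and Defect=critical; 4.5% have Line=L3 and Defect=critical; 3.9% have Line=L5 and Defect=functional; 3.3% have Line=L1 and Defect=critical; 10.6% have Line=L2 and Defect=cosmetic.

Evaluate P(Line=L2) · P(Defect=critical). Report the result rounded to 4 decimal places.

0.0538

P(Line=L2) = 0.106 + 0.084 + 0.038 = 0.228.
P(Defect=critical) = 0.033 + 0.038 + 0.045 + 0.072 + 0.048 = 0.236.
Product: 0.228 × 0.236 = 0.0538.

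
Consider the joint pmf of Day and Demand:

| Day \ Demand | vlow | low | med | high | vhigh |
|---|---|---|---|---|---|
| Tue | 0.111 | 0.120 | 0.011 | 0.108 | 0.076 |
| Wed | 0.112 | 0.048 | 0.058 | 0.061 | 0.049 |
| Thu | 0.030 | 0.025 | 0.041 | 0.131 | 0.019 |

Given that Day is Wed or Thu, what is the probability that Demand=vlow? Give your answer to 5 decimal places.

P(Day=Wed) = 0.112 + 0.048 + 0.058 + 0.061 + 0.049 = 0.328.
P(Day=Thu) = 0.030 + 0.025 + 0.041 + 0.131 + 0.019 = 0.246.
P(Day ∈ {Wed, Thu}) = 0.328 + 0.246 = 0.574; P(Demand=vlow, Day ∈ {Wed, Thu}) = 0.112 + 0.030 = 0.142.
P(Demand=vlow | Day ∈ {Wed, Thu}) = 0.142/0.574 = 0.24739.

0.24739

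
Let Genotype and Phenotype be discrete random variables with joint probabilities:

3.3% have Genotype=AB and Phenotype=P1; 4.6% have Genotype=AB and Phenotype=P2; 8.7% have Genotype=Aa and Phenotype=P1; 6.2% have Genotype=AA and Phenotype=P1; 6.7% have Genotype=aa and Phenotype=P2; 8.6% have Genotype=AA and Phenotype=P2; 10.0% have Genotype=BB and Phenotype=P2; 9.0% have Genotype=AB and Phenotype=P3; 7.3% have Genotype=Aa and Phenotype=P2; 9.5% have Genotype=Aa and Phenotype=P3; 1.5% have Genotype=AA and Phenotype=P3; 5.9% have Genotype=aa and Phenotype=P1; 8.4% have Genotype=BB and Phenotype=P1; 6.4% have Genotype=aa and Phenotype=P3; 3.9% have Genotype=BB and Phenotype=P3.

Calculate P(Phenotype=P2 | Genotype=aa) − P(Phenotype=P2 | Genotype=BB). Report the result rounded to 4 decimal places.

-0.0958

P(Genotype=aa) = 0.059 + 0.067 + 0.064 = 0.190; P(Phenotype=P2 | Genotype=aa) = 0.067/0.190 = 0.35263.
P(Genotype=BB) = 0.084 + 0.100 + 0.039 = 0.223; P(Phenotype=P2 | Genotype=BB) = 0.100/0.223 = 0.44843.
Difference = -0.0958.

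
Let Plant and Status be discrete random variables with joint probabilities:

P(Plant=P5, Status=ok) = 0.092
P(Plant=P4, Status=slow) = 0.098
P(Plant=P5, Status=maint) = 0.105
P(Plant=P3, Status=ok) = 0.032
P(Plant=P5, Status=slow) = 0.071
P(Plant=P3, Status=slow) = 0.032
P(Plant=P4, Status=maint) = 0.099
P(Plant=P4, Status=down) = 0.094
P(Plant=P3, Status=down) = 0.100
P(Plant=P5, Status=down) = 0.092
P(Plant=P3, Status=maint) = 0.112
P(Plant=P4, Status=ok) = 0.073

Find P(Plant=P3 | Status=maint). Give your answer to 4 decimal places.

0.3544

P(Status=maint) = 0.112 + 0.099 + 0.105 = 0.316.
P(Plant=P3 | Status=maint) = 0.112/0.316 = 0.3544.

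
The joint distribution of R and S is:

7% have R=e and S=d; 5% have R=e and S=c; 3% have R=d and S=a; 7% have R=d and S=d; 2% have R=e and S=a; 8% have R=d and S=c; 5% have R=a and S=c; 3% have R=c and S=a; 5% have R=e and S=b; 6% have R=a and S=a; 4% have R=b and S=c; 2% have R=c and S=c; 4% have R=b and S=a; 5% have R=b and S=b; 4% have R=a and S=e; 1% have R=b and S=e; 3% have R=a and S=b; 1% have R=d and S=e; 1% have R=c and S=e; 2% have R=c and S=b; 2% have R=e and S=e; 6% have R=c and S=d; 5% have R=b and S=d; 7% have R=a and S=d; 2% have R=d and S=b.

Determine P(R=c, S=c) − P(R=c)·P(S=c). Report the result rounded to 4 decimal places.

-0.0136

P(R=c) = 0.03 + 0.02 + 0.02 + 0.06 + 0.01 = 0.14.
P(S=c) = 0.05 + 0.04 + 0.02 + 0.08 + 0.05 = 0.24.
P(R=c, S=c) − P(R=c)P(S=c) = 0.02 − 0.14×0.24 = -0.0136.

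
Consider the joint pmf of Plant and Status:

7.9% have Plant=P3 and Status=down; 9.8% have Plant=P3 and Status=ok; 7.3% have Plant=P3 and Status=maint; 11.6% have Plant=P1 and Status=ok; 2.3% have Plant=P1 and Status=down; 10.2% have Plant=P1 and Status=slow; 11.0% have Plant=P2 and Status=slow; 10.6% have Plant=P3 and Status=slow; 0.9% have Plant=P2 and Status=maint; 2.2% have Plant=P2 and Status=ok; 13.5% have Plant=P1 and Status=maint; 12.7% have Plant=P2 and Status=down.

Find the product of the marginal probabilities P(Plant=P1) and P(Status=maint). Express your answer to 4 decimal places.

P(Plant=P1) = 0.116 + 0.102 + 0.023 + 0.135 = 0.376.
P(Status=maint) = 0.135 + 0.009 + 0.073 = 0.217.
Product: 0.376 × 0.217 = 0.0816.

0.0816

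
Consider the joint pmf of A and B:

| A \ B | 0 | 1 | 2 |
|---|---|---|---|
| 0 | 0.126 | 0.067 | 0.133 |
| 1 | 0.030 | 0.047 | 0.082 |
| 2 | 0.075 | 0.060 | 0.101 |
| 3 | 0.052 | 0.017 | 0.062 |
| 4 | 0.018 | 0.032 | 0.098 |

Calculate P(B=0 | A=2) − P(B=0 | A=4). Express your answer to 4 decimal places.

P(A=2) = 0.075 + 0.060 + 0.101 = 0.236; P(B=0 | A=2) = 0.075/0.236 = 0.31780.
P(A=4) = 0.018 + 0.032 + 0.098 = 0.148; P(B=0 | A=4) = 0.018/0.148 = 0.12162.
Difference = 0.1962.

0.1962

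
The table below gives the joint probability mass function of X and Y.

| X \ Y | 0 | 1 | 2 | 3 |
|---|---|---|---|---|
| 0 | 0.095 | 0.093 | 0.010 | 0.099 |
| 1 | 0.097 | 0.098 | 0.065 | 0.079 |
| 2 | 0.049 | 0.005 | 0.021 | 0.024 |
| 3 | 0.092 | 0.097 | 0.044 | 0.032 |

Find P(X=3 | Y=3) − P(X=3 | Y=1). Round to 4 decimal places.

P(Y=3) = 0.099 + 0.079 + 0.024 + 0.032 = 0.234; P(X=3 | Y=3) = 0.032/0.234 = 0.13675.
P(Y=1) = 0.093 + 0.098 + 0.005 + 0.097 = 0.293; P(X=3 | Y=1) = 0.097/0.293 = 0.33106.
Difference = -0.1943.

-0.1943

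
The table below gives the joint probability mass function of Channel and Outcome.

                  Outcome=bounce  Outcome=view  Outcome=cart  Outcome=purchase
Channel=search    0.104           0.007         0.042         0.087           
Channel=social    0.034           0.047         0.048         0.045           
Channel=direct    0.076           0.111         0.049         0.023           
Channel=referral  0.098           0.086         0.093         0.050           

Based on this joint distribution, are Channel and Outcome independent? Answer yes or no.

no

P(Channel=search) = 0.240 and P(Outcome=view) = 0.251, so their product is 0.06024, but P(Channel=search, Outcome=view) = 0.007. Since these differ, Channel and Outcome are not independent.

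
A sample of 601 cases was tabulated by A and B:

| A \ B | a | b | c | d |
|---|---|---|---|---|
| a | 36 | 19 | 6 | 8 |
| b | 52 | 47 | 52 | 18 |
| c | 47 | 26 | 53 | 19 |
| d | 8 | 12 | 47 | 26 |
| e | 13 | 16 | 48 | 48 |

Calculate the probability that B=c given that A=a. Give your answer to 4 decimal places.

Total with A=a: 36 + 19 + 6 + 8 = 69.
P(B=c | A=a) = 6/69 = 0.0870.

0.0870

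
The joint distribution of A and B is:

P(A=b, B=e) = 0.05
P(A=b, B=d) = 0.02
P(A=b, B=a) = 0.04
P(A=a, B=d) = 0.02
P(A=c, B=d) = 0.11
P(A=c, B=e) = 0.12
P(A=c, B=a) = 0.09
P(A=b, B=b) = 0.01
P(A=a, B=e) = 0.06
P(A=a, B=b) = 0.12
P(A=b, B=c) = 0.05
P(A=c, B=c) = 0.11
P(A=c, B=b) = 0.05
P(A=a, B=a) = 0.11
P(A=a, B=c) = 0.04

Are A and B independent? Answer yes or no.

no

P(A=a) = 0.35 and P(B=b) = 0.18, so their product is 0.0630, but P(A=a, B=b) = 0.12. Since these differ, A and B are not independent.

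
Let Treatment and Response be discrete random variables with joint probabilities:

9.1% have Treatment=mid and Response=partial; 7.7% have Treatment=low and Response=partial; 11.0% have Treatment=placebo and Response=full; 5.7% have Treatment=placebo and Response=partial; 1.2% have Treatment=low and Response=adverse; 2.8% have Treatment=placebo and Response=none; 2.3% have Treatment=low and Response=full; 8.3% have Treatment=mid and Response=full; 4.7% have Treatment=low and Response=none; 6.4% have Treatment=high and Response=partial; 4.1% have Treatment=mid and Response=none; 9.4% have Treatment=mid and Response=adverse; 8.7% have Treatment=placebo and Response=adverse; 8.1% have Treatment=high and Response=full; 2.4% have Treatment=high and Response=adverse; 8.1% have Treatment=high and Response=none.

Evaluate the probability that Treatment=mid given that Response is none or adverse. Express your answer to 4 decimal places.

0.3261

P(Response=none) = 0.028 + 0.047 + 0.041 + 0.081 = 0.197.
P(Response=adverse) = 0.087 + 0.012 + 0.094 + 0.024 = 0.217.
P(Response ∈ {none, adverse}) = 0.197 + 0.217 = 0.414; P(Treatment=mid, Response ∈ {none, adverse}) = 0.041 + 0.094 = 0.135.
P(Treatment=mid | Response ∈ {none, adverse}) = 0.135/0.414 = 0.3261.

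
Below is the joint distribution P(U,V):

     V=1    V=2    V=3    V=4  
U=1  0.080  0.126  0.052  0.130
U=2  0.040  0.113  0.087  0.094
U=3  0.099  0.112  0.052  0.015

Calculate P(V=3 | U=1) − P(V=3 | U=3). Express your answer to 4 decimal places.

P(U=1) = 0.080 + 0.126 + 0.052 + 0.130 = 0.388; P(V=3 | U=1) = 0.052/0.388 = 0.13402.
P(U=3) = 0.099 + 0.112 + 0.052 + 0.015 = 0.278; P(V=3 | U=3) = 0.052/0.278 = 0.18705.
Difference = -0.0530.

-0.0530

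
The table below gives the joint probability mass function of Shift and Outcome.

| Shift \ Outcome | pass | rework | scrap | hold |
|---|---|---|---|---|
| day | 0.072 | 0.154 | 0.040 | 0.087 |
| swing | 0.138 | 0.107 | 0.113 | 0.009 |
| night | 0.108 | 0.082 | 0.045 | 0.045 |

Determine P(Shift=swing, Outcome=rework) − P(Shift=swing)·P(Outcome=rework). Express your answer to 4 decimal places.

-0.0189

P(Shift=swing) = 0.138 + 0.107 + 0.113 + 0.009 = 0.367.
P(Outcome=rework) = 0.154 + 0.107 + 0.082 = 0.343.
P(Shift=swing, Outcome=rework) − P(Shift=swing)P(Outcome=rework) = 0.107 − 0.367×0.343 = -0.0189.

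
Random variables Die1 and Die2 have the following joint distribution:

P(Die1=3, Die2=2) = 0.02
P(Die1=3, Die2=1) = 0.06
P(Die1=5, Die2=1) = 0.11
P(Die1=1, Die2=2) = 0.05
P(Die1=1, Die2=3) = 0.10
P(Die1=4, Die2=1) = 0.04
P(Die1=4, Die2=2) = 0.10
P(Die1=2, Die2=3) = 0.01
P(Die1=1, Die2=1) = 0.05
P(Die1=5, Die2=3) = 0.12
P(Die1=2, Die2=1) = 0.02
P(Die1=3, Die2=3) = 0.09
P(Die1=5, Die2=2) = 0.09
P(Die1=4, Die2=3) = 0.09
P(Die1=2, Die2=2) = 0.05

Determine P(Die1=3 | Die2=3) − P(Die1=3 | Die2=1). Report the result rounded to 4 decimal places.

P(Die2=3) = 0.10 + 0.01 + 0.09 + 0.09 + 0.12 = 0.41; P(Die1=3 | Die2=3) = 0.09/0.41 = 0.21951.
P(Die2=1) = 0.05 + 0.02 + 0.06 + 0.04 + 0.11 = 0.28; P(Die1=3 | Die2=1) = 0.06/0.28 = 0.21429.
Difference = 0.0052.

0.0052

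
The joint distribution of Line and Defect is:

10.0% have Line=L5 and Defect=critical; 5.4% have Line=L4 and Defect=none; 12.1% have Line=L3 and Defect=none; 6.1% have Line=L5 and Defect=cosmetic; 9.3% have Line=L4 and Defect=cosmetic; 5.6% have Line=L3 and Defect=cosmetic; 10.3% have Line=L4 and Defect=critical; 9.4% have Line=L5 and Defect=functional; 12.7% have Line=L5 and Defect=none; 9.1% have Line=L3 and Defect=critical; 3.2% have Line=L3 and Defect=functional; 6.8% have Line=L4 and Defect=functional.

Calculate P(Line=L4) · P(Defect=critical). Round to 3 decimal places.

P(Line=L4) = 0.054 + 0.093 + 0.068 + 0.103 = 0.318.
P(Defect=critical) = 0.091 + 0.103 + 0.100 = 0.294.
Product: 0.318 × 0.294 = 0.093.

0.093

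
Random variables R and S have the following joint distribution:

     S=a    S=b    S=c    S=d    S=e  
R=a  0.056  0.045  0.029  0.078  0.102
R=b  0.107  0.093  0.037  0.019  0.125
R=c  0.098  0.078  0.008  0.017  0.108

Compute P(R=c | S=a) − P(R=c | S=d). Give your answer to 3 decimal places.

0.226

P(S=a) = 0.056 + 0.107 + 0.098 = 0.261; P(R=c | S=a) = 0.098/0.261 = 0.3755.
P(S=d) = 0.078 + 0.019 + 0.017 = 0.114; P(R=c | S=d) = 0.017/0.114 = 0.1491.
Difference = 0.226.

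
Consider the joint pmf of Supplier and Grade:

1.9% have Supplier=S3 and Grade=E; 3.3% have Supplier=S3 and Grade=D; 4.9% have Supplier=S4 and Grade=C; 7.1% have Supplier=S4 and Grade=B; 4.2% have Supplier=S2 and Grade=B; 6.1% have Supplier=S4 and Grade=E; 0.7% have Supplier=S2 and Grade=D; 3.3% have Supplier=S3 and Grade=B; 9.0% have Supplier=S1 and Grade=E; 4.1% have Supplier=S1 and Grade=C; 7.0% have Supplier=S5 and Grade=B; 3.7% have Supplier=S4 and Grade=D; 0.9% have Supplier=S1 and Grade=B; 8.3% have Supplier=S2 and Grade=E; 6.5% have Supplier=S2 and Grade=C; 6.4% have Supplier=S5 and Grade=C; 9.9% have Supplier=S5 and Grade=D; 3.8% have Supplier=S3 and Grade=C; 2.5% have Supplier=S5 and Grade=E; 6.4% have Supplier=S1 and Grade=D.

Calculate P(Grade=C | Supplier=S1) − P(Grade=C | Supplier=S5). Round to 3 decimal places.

-0.047

P(Supplier=S1) = 0.009 + 0.041 + 0.064 + 0.090 = 0.204; P(Grade=C | Supplier=S1) = 0.041/0.204 = 0.2010.
P(Supplier=S5) = 0.070 + 0.064 + 0.099 + 0.025 = 0.258; P(Grade=C | Supplier=S5) = 0.064/0.258 = 0.2481.
Difference = -0.047.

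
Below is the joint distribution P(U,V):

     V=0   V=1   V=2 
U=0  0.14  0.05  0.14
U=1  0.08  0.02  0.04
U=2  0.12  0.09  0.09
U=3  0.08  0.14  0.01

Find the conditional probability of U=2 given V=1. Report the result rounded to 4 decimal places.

0.3000

P(V=1) = 0.05 + 0.02 + 0.09 + 0.14 = 0.30.
P(U=2 | V=1) = 0.09/0.30 = 0.3000.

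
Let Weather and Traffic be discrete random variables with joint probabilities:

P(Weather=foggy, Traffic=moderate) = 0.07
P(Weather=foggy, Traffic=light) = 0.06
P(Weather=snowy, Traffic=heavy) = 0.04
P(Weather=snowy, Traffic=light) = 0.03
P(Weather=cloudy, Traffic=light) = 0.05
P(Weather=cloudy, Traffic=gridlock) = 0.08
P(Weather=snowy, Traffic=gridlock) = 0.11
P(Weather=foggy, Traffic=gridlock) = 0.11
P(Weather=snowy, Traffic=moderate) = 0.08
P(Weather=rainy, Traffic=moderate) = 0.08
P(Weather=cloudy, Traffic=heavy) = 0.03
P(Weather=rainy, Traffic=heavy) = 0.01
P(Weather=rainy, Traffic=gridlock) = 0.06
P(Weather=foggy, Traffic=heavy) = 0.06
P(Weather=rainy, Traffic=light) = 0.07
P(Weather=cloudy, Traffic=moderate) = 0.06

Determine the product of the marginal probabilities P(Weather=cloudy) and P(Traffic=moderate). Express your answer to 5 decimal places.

P(Weather=cloudy) = 0.05 + 0.06 + 0.03 + 0.08 = 0.22.
P(Traffic=moderate) = 0.06 + 0.08 + 0.08 + 0.07 = 0.29.
Product: 0.22 × 0.29 = 0.06380.

0.06380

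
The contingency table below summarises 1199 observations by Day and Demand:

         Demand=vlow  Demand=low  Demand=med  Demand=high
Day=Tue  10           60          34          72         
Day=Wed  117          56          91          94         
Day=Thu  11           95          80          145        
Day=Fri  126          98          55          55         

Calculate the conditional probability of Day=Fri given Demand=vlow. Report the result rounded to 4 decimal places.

Total with Demand=vlow: 10 + 117 + 11 + 126 = 264.
P(Day=Fri | Demand=vlow) = 126/264 = 0.4773.

0.4773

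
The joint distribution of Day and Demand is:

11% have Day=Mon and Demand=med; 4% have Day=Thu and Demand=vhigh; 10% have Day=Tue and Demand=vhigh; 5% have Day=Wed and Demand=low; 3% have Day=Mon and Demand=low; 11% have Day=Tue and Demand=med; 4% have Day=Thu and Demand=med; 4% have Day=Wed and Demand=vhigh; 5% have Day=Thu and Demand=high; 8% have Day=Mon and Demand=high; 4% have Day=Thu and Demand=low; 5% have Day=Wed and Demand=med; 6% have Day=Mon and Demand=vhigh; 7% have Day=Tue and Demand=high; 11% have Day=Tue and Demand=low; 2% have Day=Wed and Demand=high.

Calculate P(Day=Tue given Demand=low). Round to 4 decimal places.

P(Demand=low) = 0.03 + 0.11 + 0.05 + 0.04 = 0.23.
P(Day=Tue | Demand=low) = 0.11/0.23 = 0.4783.

0.4783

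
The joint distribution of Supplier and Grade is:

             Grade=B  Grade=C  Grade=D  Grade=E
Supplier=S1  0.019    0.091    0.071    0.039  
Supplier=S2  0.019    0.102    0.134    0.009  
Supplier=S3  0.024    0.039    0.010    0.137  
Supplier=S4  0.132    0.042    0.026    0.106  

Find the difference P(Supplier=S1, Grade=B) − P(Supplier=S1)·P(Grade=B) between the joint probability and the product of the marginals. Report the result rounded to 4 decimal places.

-0.0237

P(Supplier=S1) = 0.019 + 0.091 + 0.071 + 0.039 = 0.220.
P(Grade=B) = 0.019 + 0.019 + 0.024 + 0.132 = 0.194.
P(Supplier=S1, Grade=B) − P(Supplier=S1)P(Grade=B) = 0.019 − 0.220×0.194 = -0.0237.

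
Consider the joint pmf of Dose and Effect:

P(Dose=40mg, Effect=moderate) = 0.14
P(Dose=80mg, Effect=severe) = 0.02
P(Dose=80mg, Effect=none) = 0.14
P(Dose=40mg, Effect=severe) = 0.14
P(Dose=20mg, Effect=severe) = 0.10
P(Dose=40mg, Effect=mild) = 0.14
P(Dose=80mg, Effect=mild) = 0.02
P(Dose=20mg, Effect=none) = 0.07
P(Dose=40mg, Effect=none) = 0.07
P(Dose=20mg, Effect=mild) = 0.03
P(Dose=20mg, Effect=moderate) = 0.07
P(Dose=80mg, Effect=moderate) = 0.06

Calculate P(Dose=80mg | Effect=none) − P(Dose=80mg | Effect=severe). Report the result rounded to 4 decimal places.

0.4231

P(Effect=none) = 0.07 + 0.07 + 0.14 = 0.28; P(Dose=80mg | Effect=none) = 0.14/0.28 = 0.50000.
P(Effect=severe) = 0.10 + 0.14 + 0.02 = 0.26; P(Dose=80mg | Effect=severe) = 0.02/0.26 = 0.07692.
Difference = 0.4231.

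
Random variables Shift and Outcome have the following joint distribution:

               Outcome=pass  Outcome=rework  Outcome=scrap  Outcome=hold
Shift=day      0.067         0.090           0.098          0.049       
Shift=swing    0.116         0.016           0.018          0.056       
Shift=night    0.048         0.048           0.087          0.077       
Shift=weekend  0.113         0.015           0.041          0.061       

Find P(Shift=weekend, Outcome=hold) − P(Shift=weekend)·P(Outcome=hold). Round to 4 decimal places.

0.0051

P(Shift=weekend) = 0.113 + 0.015 + 0.041 + 0.061 = 0.230.
P(Outcome=hold) = 0.049 + 0.056 + 0.077 + 0.061 = 0.243.
P(Shift=weekend, Outcome=hold) − P(Shift=weekend)P(Outcome=hold) = 0.061 − 0.230×0.243 = 0.0051.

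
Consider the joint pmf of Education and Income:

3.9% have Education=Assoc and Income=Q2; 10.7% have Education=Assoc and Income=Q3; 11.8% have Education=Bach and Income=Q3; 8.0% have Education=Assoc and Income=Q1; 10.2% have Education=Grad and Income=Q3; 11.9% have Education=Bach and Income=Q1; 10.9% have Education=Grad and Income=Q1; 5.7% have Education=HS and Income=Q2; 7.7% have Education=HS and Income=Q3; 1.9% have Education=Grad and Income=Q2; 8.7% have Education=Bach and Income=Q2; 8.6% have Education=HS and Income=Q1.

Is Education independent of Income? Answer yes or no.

P(Education=Grad) = 0.230 and P(Income=Q2) = 0.202, so their product is 0.04646, but P(Education=Grad, Income=Q2) = 0.019. Since these differ, Education and Income are not independent.

no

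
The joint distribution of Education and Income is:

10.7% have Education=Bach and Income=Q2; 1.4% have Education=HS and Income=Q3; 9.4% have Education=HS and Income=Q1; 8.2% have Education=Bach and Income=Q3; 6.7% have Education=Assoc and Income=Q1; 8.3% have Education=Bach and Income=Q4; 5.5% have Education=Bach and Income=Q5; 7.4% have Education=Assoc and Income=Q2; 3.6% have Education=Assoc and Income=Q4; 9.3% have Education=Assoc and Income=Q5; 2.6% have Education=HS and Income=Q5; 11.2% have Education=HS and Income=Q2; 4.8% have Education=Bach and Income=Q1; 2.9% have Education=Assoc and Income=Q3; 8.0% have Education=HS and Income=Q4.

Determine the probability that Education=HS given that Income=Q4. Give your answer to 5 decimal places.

0.40201

P(Income=Q4) = 0.080 + 0.036 + 0.083 = 0.199.
P(Education=HS | Income=Q4) = 0.080/0.199 = 0.40201.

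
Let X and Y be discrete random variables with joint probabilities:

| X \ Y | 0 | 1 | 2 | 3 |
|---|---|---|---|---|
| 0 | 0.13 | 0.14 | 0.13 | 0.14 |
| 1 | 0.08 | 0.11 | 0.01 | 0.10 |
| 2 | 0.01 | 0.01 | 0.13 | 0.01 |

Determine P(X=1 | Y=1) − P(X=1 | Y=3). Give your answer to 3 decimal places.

0.023

P(Y=1) = 0.14 + 0.11 + 0.01 = 0.26; P(X=1 | Y=1) = 0.11/0.26 = 0.4231.
P(Y=3) = 0.14 + 0.10 + 0.01 = 0.25; P(X=1 | Y=3) = 0.10/0.25 = 0.4000.
Difference = 0.023.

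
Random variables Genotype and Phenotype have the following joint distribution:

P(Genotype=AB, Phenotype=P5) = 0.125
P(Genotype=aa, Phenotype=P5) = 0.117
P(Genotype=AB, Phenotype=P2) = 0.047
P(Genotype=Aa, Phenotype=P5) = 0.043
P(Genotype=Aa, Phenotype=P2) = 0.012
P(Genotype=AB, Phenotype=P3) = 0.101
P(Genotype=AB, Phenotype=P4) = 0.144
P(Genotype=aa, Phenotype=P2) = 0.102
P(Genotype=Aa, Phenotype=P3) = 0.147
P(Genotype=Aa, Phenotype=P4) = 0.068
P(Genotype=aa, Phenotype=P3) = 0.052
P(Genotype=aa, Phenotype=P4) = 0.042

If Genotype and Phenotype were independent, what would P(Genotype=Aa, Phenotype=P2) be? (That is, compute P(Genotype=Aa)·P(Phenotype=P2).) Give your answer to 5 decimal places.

P(Genotype=Aa) = 0.012 + 0.147 + 0.068 + 0.043 = 0.270.
P(Phenotype=P2) = 0.012 + 0.102 + 0.047 = 0.161.
Product: 0.270 × 0.161 = 0.04347.

0.04347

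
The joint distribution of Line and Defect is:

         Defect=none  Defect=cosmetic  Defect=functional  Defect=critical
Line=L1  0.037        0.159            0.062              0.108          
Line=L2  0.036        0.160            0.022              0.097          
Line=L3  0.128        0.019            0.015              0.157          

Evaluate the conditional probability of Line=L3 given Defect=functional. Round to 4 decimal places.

P(Defect=functional) = 0.062 + 0.022 + 0.015 = 0.099.
P(Line=L3 | Defect=functional) = 0.015/0.099 = 0.1515.

0.1515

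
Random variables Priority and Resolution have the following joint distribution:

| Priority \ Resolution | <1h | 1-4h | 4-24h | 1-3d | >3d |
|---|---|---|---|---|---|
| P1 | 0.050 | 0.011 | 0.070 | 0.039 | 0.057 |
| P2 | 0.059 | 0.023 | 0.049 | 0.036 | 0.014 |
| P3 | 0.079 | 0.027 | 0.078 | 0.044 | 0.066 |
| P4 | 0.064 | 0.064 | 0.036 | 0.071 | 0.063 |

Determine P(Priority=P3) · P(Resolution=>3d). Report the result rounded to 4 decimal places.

P(Priority=P3) = 0.079 + 0.027 + 0.078 + 0.044 + 0.066 = 0.294.
P(Resolution=>3d) = 0.057 + 0.014 + 0.066 + 0.063 = 0.200.
Product: 0.294 × 0.200 = 0.0588.

0.0588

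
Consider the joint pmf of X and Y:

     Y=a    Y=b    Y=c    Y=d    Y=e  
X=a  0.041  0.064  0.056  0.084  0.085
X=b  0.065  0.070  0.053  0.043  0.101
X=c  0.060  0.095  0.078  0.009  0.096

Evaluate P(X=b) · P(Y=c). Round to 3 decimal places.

0.062

P(X=b) = 0.065 + 0.070 + 0.053 + 0.043 + 0.101 = 0.332.
P(Y=c) = 0.056 + 0.053 + 0.078 = 0.187.
Product: 0.332 × 0.187 = 0.062.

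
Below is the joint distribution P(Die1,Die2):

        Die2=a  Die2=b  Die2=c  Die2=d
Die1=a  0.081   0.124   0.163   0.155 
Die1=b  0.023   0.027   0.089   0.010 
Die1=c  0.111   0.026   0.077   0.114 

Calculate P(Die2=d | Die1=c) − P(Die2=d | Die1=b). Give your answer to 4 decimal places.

P(Die1=c) = 0.111 + 0.026 + 0.077 + 0.114 = 0.328; P(Die2=d | Die1=c) = 0.114/0.328 = 0.34756.
P(Die1=b) = 0.023 + 0.027 + 0.089 + 0.010 = 0.149; P(Die2=d | Die1=b) = 0.010/0.149 = 0.06711.
Difference = 0.2804.

0.2804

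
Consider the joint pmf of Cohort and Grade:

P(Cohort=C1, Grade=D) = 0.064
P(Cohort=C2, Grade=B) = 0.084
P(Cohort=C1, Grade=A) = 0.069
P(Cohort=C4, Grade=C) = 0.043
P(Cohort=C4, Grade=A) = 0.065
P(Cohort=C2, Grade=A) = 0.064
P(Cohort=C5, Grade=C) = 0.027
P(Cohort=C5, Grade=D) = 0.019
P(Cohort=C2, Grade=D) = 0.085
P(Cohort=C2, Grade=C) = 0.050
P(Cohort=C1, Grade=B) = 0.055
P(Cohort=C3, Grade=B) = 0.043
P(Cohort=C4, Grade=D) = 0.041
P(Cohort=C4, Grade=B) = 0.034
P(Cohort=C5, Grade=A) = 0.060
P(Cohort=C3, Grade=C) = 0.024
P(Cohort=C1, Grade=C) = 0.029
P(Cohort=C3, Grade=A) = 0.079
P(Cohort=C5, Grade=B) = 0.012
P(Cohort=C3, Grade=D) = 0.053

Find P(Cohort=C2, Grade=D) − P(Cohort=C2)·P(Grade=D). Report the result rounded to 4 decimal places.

0.0109

P(Cohort=C2) = 0.064 + 0.084 + 0.050 + 0.085 = 0.283.
P(Grade=D) = 0.064 + 0.085 + 0.053 + 0.041 + 0.019 = 0.262.
P(Cohort=C2, Grade=D) − P(Cohort=C2)P(Grade=D) = 0.085 − 0.283×0.262 = 0.0109.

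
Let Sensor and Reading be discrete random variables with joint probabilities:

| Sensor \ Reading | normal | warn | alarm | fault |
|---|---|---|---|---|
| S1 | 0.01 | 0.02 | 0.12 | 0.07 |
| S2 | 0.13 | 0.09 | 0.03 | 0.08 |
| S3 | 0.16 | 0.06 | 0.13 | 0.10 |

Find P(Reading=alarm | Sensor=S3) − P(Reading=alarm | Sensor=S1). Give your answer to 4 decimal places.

P(Sensor=S3) = 0.16 + 0.06 + 0.13 + 0.10 = 0.45; P(Reading=alarm | Sensor=S3) = 0.13/0.45 = 0.28889.
P(Sensor=S1) = 0.01 + 0.02 + 0.12 + 0.07 = 0.22; P(Reading=alarm | Sensor=S1) = 0.12/0.22 = 0.54545.
Difference = -0.2566.

-0.2566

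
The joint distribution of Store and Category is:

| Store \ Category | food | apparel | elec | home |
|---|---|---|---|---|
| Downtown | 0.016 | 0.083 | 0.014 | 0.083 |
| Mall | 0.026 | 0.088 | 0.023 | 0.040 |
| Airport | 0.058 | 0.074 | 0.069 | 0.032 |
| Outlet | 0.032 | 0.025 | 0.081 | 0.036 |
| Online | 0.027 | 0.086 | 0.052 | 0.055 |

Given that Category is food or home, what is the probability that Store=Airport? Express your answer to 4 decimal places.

P(Category=food) = 0.016 + 0.026 + 0.058 + 0.032 + 0.027 = 0.159.
P(Category=home) = 0.083 + 0.040 + 0.032 + 0.036 + 0.055 = 0.246.
P(Category ∈ {food, home}) = 0.159 + 0.246 = 0.405; P(Store=Airport, Category ∈ {food, home}) = 0.058 + 0.032 = 0.090.
P(Store=Airport | Category ∈ {food, home}) = 0.090/0.405 = 0.2222.

0.2222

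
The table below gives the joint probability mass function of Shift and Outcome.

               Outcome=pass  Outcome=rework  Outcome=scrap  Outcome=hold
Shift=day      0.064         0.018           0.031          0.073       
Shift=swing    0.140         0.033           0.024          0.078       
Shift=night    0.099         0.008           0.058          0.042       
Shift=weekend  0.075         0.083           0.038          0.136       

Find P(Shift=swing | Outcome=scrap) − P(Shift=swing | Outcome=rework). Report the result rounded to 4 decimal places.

P(Outcome=scrap) = 0.031 + 0.024 + 0.058 + 0.038 = 0.151; P(Shift=swing | Outcome=scrap) = 0.024/0.151 = 0.15894.
P(Outcome=rework) = 0.018 + 0.033 + 0.008 + 0.083 = 0.142; P(Shift=swing | Outcome=rework) = 0.033/0.142 = 0.23239.
Difference = -0.0735.

-0.0735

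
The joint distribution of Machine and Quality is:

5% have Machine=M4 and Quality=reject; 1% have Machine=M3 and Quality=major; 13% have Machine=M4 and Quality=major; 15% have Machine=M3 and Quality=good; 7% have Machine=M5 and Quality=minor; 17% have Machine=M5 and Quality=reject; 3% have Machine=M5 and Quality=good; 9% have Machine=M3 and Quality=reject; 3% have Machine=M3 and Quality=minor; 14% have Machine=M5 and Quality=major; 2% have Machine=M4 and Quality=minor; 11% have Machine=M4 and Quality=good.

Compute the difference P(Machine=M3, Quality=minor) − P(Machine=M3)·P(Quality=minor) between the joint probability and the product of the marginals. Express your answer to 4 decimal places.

P(Machine=M3) = 0.15 + 0.03 + 0.01 + 0.09 = 0.28.
P(Quality=minor) = 0.03 + 0.02 + 0.07 = 0.12.
P(Machine=M3, Quality=minor) − P(Machine=M3)P(Quality=minor) = 0.03 − 0.28×0.12 = -0.0036.

-0.0036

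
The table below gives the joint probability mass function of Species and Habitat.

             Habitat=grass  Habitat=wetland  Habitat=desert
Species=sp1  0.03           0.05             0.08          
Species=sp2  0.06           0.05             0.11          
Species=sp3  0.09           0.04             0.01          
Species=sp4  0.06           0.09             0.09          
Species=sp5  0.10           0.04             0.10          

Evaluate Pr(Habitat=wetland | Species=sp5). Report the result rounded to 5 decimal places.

0.16667

P(Species=sp5) = 0.10 + 0.04 + 0.10 = 0.24.
P(Habitat=wetland | Species=sp5) = 0.04/0.24 = 0.16667.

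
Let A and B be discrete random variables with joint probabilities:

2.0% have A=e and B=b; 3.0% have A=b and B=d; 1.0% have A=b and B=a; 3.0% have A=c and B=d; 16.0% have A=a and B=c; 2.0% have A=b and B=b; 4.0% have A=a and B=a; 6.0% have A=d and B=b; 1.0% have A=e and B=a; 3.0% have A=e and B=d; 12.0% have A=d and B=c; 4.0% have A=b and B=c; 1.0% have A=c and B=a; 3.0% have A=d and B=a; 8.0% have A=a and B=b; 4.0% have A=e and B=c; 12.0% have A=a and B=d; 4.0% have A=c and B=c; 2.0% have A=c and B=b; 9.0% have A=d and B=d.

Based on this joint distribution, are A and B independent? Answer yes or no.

Every cell satisfies P(A,B) = P(A)·P(B). For instance P(A=a) = 0.400, P(B=c) = 0.400, and 0.400×0.400 = 0.160 matches the joint entry. So A and B are independent.

yes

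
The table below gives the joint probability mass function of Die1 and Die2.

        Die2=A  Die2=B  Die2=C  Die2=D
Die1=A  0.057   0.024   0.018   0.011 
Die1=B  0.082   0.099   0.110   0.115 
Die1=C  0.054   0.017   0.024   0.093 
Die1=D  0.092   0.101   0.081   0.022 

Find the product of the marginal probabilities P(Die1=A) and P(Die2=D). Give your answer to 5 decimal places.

P(Die1=A) = 0.057 + 0.024 + 0.018 + 0.011 = 0.110.
P(Die2=D) = 0.011 + 0.115 + 0.093 + 0.022 = 0.241.
Product: 0.110 × 0.241 = 0.02651.

0.02651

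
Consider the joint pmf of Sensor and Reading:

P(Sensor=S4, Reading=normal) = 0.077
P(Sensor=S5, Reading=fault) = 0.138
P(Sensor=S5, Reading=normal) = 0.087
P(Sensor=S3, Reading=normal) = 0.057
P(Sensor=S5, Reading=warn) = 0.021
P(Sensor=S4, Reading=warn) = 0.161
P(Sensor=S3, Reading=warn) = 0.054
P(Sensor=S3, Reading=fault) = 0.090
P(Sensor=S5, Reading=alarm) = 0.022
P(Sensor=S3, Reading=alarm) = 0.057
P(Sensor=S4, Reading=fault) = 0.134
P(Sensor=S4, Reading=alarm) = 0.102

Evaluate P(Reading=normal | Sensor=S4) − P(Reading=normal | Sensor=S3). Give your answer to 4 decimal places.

P(Sensor=S4) = 0.077 + 0.161 + 0.102 + 0.134 = 0.474; P(Reading=normal | Sensor=S4) = 0.077/0.474 = 0.16245.
P(Sensor=S3) = 0.057 + 0.054 + 0.057 + 0.090 = 0.258; P(Reading=normal | Sensor=S3) = 0.057/0.258 = 0.22093.
Difference = -0.0585.

-0.0585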